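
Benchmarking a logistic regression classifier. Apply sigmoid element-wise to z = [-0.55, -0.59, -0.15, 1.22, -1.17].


σ(-0.55) = 1/(1+e^0.55) = 0.3659
σ(-0.59) = 1/(1+e^0.59) = 0.3566
σ(-0.15) = 1/(1+e^0.15) = 0.4626
σ(1.22) = 1/(1+e^-1.22) = 0.7721
σ(-1.17) = 1/(1+e^1.17) = 0.2369
result = [0.3659, 0.3566, 0.4626, 0.7721, 0.2369]

[0.3659, 0.3566, 0.4626, 0.7721, 0.2369]


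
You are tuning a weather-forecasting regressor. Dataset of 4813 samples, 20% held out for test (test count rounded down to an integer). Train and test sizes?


Test = ⌊4813·20/100⌋ = 962
Train = 4813 - 962 = 3851

Train: 3851, Test: 962


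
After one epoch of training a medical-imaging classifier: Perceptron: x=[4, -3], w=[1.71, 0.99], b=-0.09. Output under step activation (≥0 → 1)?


z = (4)·(1.71) + (-3)·(0.99) - 0.09
  = 3.78
step(z) = 1 (z≥0)

1


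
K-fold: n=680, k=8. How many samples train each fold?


Fold size = 680/8 = 85
Training per fold = 680 - 85 = 595

595


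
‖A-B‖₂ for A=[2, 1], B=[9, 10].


d = √((2-9)² + (1-10)²)
  = √(49 + 81)
  = √130 = 11.4018

11.4018


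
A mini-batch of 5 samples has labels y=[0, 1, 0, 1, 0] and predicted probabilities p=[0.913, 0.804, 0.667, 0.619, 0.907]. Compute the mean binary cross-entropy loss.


L[0] = -ln(1-0.913) = -ln(0.087) = 2.4418
L[1] = -ln(0.804) = 0.2182
L[2] = -ln(1-0.667) = -ln(0.333) = 1.0996
L[3] = -ln(0.619) = 0.4797
L[4] = -ln(1-0.907) = -ln(0.093) = 2.3752
mean = (2.4418 + 0.2182 + 1.0996 + 0.4797 + 2.3752)/5 = 1.3229

1.3229


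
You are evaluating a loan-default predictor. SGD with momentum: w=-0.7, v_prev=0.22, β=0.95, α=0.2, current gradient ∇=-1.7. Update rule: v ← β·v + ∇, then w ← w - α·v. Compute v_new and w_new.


v_new = 0.95·0.22 - 1.7 = 0.209 - 1.7 = -1.491
w_new = -0.7 - 0.2·-1.491 = -0.7 + 0.2982 = -0.4018

v_new=-1.491, w_new=-0.4018


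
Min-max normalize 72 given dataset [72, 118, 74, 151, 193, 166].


min=72, max=193
(72-72)/(193-72) = 0/121 = 0.0

0.0


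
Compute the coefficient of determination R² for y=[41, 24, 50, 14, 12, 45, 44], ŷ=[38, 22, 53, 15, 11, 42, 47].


ȳ = 32.8571
SS_res = Σ(y-ŷ)² = 42
SS_tot = Σ(y-ȳ)² = 1500.86
R² = 1 - SS_res/SS_tot = 1 - 0.028 = 0.972

0.972


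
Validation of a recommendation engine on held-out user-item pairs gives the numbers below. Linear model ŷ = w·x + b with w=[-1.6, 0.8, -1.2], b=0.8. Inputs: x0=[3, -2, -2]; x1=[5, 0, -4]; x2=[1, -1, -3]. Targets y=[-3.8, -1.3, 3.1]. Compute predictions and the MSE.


ŷ0 = (-1.6)·(3) + (0.8)·(-2) + (-1.2)·(-2) + 0.8 = -3.2
ŷ1 = (-1.6)·(5) + (0.8)·(0) + (-1.2)·(-4) + 0.8 = -2.4
ŷ2 = (-1.6)·(1) + (0.8)·(-1) + (-1.2)·(-3) + 0.8 = 2.0
errors² = [0.36, 1.21, 1.21]
MSE = 2.7800/3 = 0.9267

0.9267


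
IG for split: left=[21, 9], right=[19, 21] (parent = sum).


Parent = [40, 30], H_parent = 0.9852
H_left = 0.8813 (n=30), H_right = 0.9982 (n=40)
H_children = (30/70)·0.8813 + (40/70)·0.9982 = 0.9481
IG = 0.9852 - 0.9481 = 0.0371

0.0371


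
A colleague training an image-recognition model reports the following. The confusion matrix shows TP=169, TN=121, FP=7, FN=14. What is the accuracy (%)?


Accuracy = (TP+TN)/(TP+TN+FP+FN)
= (169+121)/(311)
= 290/311 = 93.25%

93.25%


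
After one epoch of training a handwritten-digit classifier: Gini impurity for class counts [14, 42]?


Probabilities: [14/56, 42/56] ≈ [0.25, 0.75]
Σpᵢ² = (196 + 1764)/56² = 1960/3136
Gini = 1 - Σpᵢ² = 1 - 1960/3136 = 0.375

0.375


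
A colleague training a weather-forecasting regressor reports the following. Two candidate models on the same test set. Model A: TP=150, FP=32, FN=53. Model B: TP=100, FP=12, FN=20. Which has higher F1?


Model A: P=150/182=0.8242, R=150/203=0.7389, F1=2PR/(P+R)=2TP/(2TP+FP+FN)=300/385=0.7792
Model B: P=100/112=0.8929, R=100/120=0.8333, F1=2PR/(P+R)=2TP/(2TP+FP+FN)=200/232=0.8621
0.7792 < 0.8621 → Model B

Model B


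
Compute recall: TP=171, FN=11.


Recall = TP/(TP+FN)
= 171/(171+11)
= 171/182 = 93.96%

93.96%


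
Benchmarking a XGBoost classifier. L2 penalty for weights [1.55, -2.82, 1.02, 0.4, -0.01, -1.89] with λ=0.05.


‖w‖₂² = (1.55)² + (-2.82)² + (1.02)² + (0.4)² + (-0.01)² + (-1.89)²
     = 2.4025 + 7.9524 + 1.0404 + 0.16 + 0.0001 + 3.5721
     = 15.1275
λ·‖w‖₂² = 0.05·15.1275 = 0.756375

0.756375


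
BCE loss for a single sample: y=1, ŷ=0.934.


BCE = -[y·ln(p) + (1-y)·ln(1-p)]
= -1·ln(0.934) - 0
= -ln(0.934) = 0.0683

0.0683


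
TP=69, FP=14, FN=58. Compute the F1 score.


Precision = 69/83 = 0.8313
Recall = 69/127 = 0.5433
F1 = 2·P·R/(P+R) = 2·TP/(2·TP+FP+FN) = 138/(138+14+58) = 138/210 = 0.6571

0.6571


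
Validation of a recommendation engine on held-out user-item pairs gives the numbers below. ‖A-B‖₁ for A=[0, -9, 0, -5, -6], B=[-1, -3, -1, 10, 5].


d = |0+ 1| + |-9+ 3| + |0+ 1| + |-5-10| + |-6-5|
  = 1 + 6 + 1 + 15 + 11
  = 34

34


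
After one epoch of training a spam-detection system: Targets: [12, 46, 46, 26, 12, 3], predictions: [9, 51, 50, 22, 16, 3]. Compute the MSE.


Squared errors: (12-9)²=9, (46-51)²=25, (46-50)²=16, (26-22)²=16, (12-16)²=16, (3-3)²=0
Sum = 82
MSE = 82/6 = 41/3

41/3


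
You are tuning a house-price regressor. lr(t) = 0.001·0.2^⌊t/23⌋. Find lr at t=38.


n_drops = ⌊38/23⌋ = 1
lr = 0.001·0.2^1 = 0.001·0.2 = 0.0002

0.0002


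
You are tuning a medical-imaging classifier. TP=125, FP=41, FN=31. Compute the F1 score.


Precision = 125/166 = 0.753
Recall = 125/156 = 0.8013
F1 = 2·P·R/(P+R) = 2·TP/(2·TP+FP+FN) = 250/(250+41+31) = 250/322 = 0.7764

0.7764


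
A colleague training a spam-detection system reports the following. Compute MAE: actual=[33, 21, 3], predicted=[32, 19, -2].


Absolute errors: |33-32|=1, |21-19|=2, |3+ 2|=5
Sum = 8
MAE = 8/3 = 8/3

8/3


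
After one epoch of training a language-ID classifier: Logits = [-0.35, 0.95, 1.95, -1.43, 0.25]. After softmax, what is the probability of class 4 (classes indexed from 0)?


Exponentials: e^-0.35=0.7047, e^0.95=2.5857, e^1.95=7.0287, e^-1.43=0.2393, e^0.25=1.284
Sum = 11.8424
Softmax = [0.0595, 0.2183, 0.5935, 0.0202, 0.1084]
p[4] = 1.284/11.8424 = 0.1084

0.1084


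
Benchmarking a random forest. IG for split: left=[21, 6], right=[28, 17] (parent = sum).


Parent = [49, 23], H_parent = 0.9038
H_left = 0.7642 (n=27), H_right = 0.9565 (n=45)
H_children = (27/72)·0.7642 + (45/72)·0.9565 = 0.8844
IG = 0.9038 - 0.8844 = 0.0194

0.0194


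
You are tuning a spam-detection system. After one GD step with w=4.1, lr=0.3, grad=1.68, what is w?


w_new = w - α·∇
= 4.1 - 0.3·1.68
= 4.1 - 0.504
= 3.596

3.596


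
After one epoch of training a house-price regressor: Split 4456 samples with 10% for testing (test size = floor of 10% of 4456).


Test = ⌊4456·10/100⌋ = 445
Train = 4456 - 445 = 4011

Train: 4011, Test: 445


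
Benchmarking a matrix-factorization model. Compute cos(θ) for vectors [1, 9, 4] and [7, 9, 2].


A·B = 1·7 + 9·9 + 4·2 = 96
‖A‖ = √98 = 9.8995, ‖B‖ = √134 = 11.5758
cos = 96/(√98·√134) = 96/√13132 = 0.8377

0.8377


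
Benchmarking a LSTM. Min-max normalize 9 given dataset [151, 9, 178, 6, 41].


min=6, max=178
(9-6)/(178-6) = 3/172 = 0.0174

0.0174


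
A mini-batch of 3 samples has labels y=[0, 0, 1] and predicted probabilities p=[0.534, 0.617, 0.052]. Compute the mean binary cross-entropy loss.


L[0] = -ln(1-0.534) = -ln(0.466) = 0.7636
L[1] = -ln(1-0.617) = -ln(0.383) = 0.9597
L[2] = -ln(0.052) = 2.9565
mean = (0.7636 + 0.9597 + 2.9565)/3 = 1.5599

1.5599


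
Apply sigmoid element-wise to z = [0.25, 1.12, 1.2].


σ(0.25) = 1/(1+e^-0.25) = 0.5622
σ(1.12) = 1/(1+e^-1.12) = 0.754
σ(1.2) = 1/(1+e^-1.2) = 0.7685
result = [0.5622, 0.754, 0.7685]

[0.5622, 0.754, 0.7685]


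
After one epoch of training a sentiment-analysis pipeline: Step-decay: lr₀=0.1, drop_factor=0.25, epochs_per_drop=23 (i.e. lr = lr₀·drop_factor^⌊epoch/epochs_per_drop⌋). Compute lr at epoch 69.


n_drops = ⌊69/23⌋ = 3
lr = 0.1·0.25^3 = 0.1·0.015625 = 0.0015625

0.0015625


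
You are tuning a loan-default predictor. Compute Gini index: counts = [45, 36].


Probabilities: [45/81, 36/81] ≈ [0.5556, 0.4444]
Σpᵢ² = (2025 + 1296)/81² = 3321/6561
Gini = 1 - Σpᵢ² = 1 - 3321/6561 = 0.4938

0.4938


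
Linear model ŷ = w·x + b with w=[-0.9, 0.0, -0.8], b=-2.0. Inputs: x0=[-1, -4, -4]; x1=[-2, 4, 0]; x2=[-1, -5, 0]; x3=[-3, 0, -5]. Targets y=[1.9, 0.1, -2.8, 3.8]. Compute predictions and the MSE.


ŷ0 = (-0.9)·(-1) + (0.0)·(-4) + (-0.8)·(-4) - 2.0 = 2.1
ŷ1 = (-0.9)·(-2) + (0.0)·(4) + (-0.8)·(0) - 2.0 = -0.2
ŷ2 = (-0.9)·(-1) + (0.0)·(-5) + (-0.8)·(0) - 2.0 = -1.1
ŷ3 = (-0.9)·(-3) + (0.0)·(0) + (-0.8)·(-5) - 2.0 = 4.7
errors² = [0.04, 0.09, 2.89, 0.81]
MSE = 3.8300/4 = 0.9575

0.9575


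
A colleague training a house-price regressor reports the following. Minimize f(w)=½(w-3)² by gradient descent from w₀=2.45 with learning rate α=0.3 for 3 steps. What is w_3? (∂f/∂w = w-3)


step 1: grad = 2.45-3 = -0.55; w = 2.45 - 0.3·(-0.55) = 2.615
step 2: grad = 2.615-3 = -0.385; w = 2.615 - 0.3·(-0.385) = 2.7305
step 3: grad = 2.7305-3 = -0.2695; w = 2.7305 - 0.3·(-0.2695) = 2.81135

2.81135


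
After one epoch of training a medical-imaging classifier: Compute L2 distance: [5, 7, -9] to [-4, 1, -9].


d = √((5+ 4)² + (7-1)² + (-9+ 9)²)
  = √(81 + 36 + 0)
  = √117 = 10.8167

10.8167


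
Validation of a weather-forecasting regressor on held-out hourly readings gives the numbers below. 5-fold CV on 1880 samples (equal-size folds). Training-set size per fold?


Fold size = 1880/5 = 376
Training per fold = 1880 - 376 = 1504

1504


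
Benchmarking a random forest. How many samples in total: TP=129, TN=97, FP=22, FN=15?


Total = TP + TN + FP + FN
= 129 + 97 + 22 + 15
= 263
(Predicted positive: 151, predicted negative: 112)

263


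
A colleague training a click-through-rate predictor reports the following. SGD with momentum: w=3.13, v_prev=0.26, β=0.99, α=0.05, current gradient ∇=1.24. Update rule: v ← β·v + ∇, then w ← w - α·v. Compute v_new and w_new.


v_new = 0.99·0.26 + 1.24 = 0.2574 + 1.24 = 1.4974
w_new = 3.13 - 0.05·1.4974 = 3.13 - 0.07487 = 3.05513

v_new=1.4974, w_new=3.05513


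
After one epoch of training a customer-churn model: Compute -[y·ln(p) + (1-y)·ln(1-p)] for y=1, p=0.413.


BCE = -[y·ln(p) + (1-y)·ln(1-p)]
= -1·ln(0.413) - 0
= -ln(0.413) = 0.8843

0.8843


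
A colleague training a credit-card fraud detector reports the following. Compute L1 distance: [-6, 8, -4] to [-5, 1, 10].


d = |-6+ 5| + |8-1| + |-4-10|
  = 1 + 7 + 14
  = 22

22


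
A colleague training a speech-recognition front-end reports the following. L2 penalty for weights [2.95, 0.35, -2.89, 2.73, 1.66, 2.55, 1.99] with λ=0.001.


‖w‖₂² = (2.95)² + (0.35)² + (-2.89)² + (2.73)² + (1.66)² + (2.55)² + (1.99)²
     = 8.7025 + 0.1225 + 8.3521 + 7.4529 + 2.7556 + 6.5025 + 3.9601
     = 37.8482
λ·‖w‖₂² = 0.001·37.8482 = 0.037848

0.037848


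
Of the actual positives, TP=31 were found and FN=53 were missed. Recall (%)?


Recall = TP/(TP+FN)
= 31/(31+53)
= 31/84 = 36.9%

36.9%


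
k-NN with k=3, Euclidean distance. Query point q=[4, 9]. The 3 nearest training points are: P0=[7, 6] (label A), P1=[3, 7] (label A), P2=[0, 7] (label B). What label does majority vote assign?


d(q,P0) = 4.2426  (label A)
d(q,P1) = 2.2361  (label A)
d(q,P2) = 4.4721  (label B)
Votes: A=2, B=1
Majority → A

A


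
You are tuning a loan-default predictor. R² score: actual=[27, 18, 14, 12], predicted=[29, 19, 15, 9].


ȳ = 17.75
SS_res = Σ(y-ŷ)² = 15
SS_tot = Σ(y-ȳ)² = 132.75
R² = 1 - SS_res/SS_tot = 1 - 0.113 = 0.887

0.887


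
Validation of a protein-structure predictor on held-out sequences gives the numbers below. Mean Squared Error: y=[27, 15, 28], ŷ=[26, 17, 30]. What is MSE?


Squared errors: (27-26)²=1, (15-17)²=4, (28-30)²=4
Sum = 9
MSE = 9/3 = 3

3


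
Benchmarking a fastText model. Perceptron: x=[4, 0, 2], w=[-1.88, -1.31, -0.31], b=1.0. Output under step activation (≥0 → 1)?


z = (4)·(-1.88) + (0)·(-1.31) + (2)·(-0.31) + 1.0
  = -7.14
step(z) = 0 (z<0)

0


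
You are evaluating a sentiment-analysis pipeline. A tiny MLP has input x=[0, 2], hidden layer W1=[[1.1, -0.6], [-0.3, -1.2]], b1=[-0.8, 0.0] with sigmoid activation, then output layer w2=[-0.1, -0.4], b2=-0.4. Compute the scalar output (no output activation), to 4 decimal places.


z1[0] = (1.1)·(0) + (-0.6)·(2) - 0.8 = -2.0
z1[1] = (-0.3)·(0) + (-1.2)·(2) + 0.0 = -2.4
h = sigmoid(z1) = [0.1192, 0.0832]
output = (-0.1)·(0.1192) + (-0.4)·(0.0832) - 0.4 = -0.4452

-0.4452


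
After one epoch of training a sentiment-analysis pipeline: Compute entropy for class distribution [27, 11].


Probabilities: [27/38, 11/38] ≈ [0.7105, 0.2895]
H = -((27/38)·log₂(27/38) + (11/38)·log₂(11/38))
  = 0.868 bits

0.868 bits


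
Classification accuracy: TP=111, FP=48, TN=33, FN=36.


Accuracy = (TP+TN)/(TP+TN+FP+FN)
= (111+33)/(228)
= 144/228 = 63.16%

63.16%


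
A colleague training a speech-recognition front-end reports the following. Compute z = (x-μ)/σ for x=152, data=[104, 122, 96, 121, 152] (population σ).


μ = 119, σ = 19.2666
z = (152 - 119)/19.2666 = 1.7128

1.7128


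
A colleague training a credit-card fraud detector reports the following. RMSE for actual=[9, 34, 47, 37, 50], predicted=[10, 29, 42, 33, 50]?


MSE = 67/5 = 13.4
RMSE = √(67/5) = 3.6606

3.6606


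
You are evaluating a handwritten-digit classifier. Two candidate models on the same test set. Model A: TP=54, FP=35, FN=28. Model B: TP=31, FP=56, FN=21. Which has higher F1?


Model A: P=54/89=0.6067, R=54/82=0.6585, F1=2PR/(P+R)=2TP/(2TP+FP+FN)=108/171=0.6316
Model B: P=31/87=0.3563, R=31/52=0.5962, F1=2PR/(P+R)=2TP/(2TP+FP+FN)=62/139=0.446
0.6316 > 0.446 → Model A

Model A


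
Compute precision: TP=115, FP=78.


Precision = TP/(TP+FP)
= 115/(115+78)
= 115/193 = 59.59%

59.59%


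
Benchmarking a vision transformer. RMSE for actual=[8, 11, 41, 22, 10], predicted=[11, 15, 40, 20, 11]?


MSE = 31/5 = 6.2
RMSE = √(31/5) = 2.49

2.49


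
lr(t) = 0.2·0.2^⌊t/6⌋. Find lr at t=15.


n_drops = ⌊15/6⌋ = 2
lr = 0.2·0.2^2 = 0.2·0.04 = 0.008

0.008


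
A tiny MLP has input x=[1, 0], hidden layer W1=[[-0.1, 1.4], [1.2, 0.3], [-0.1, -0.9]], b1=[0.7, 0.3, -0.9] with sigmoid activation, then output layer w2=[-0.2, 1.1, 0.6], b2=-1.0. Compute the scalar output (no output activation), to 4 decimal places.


z1[0] = (-0.1)·(1) + (1.4)·(0) + 0.7 = 0.6
z1[1] = (1.2)·(1) + (0.3)·(0) + 0.3 = 1.5
z1[2] = (-0.1)·(1) + (-0.9)·(0) - 0.9 = -1.0
h = sigmoid(z1) = [0.6457, 0.8176, 0.2689]
output = (-0.2)·(0.6457) + (1.1)·(0.8176) + (0.6)·(0.2689) - 1.0 = -0.0684

-0.0684


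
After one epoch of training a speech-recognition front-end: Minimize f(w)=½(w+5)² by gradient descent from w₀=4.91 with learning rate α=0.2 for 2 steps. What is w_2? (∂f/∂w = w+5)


step 1: grad = 4.91+5 = 9.91; w = 4.91 - 0.2·(9.91) = 2.928
step 2: grad = 2.928+5 = 7.928; w = 2.928 - 0.2·(7.928) = 1.3424

1.3424


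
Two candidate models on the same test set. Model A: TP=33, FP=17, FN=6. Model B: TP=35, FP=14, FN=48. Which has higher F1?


Model A: P=33/50=0.66, R=33/39=0.8462, F1=2PR/(P+R)=2TP/(2TP+FP+FN)=66/89=0.7416
Model B: P=35/49=0.7143, R=35/83=0.4217, F1=2PR/(P+R)=2TP/(2TP+FP+FN)=70/132=0.5303
0.7416 > 0.5303 → Model A

Model A


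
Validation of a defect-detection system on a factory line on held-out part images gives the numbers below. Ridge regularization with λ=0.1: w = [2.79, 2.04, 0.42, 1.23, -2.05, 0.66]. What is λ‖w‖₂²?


‖w‖₂² = (2.79)² + (2.04)² + (0.42)² + (1.23)² + (-2.05)² + (0.66)²
     = 7.7841 + 4.1616 + 0.1764 + 1.5129 + 4.2025 + 0.4356
     = 18.2731
λ·‖w‖₂² = 0.1·18.2731 = 1.82731

1.82731


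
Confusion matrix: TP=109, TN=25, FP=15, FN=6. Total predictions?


Total = TP + TN + FP + FN
= 109 + 25 + 15 + 6
= 155
(Predicted positive: 124, predicted negative: 31)

155


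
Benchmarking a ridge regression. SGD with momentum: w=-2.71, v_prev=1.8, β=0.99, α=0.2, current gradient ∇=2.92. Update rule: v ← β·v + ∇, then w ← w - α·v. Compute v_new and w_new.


v_new = 0.99·1.8 + 2.92 = 1.782 + 2.92 = 4.702
w_new = -2.71 - 0.2·4.702 = -2.71 - 0.9404 = -3.6504

v_new=4.702, w_new=-3.6504


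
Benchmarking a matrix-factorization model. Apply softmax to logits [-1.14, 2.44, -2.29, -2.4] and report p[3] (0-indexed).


Exponentials: e^-1.14=0.3198, e^2.44=11.473, e^-2.29=0.1013, e^-2.4=0.0907
Sum = 11.9848
Softmax = [0.0267, 0.9573, 0.0084, 0.0076]
p[3] = 0.0907/11.9848 = 0.0076

0.0076


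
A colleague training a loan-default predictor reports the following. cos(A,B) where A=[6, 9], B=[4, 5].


A·B = 6·4 + 9·5 = 69
‖A‖ = √117 = 10.8167, ‖B‖ = √41 = 6.4031
cos = 69/(√117·√41) = 69/√4797 = 0.9962

0.9962


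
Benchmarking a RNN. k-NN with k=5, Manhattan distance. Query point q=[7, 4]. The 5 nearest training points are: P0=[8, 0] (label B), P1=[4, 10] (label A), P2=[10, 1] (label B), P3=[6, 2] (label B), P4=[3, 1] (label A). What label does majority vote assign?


d(q,P0) = 5  (label B)
d(q,P1) = 9  (label A)
d(q,P2) = 6  (label B)
d(q,P3) = 3  (label B)
d(q,P4) = 7  (label A)
Votes: A=2, B=3
Majority → B

B


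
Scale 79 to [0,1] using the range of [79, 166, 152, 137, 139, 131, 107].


min=79, max=166
(79-79)/(166-79) = 0/87 = 0.0

0.0


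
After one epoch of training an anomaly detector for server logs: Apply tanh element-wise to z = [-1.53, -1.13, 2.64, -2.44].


tanh(-1.53) = -0.9104
tanh(-1.13) = -0.811
tanh(2.64) = 0.9899
tanh(-2.44) = -0.9849
result = [-0.9104, -0.811, 0.9899, -0.9849]

[-0.9104, -0.811, 0.9899, -0.9849]


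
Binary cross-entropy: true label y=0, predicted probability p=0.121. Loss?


BCE = -[y·ln(p) + (1-y)·ln(1-p)]
= -0 - 1·ln(1-0.121)
= -ln(0.879) = 0.129

0.129


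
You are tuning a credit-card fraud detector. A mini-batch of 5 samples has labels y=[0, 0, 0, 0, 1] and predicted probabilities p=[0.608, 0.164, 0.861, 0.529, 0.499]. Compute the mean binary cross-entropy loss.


L[0] = -ln(1-0.608) = -ln(0.392) = 0.9365
L[1] = -ln(1-0.164) = -ln(0.836) = 0.1791
L[2] = -ln(1-0.861) = -ln(0.139) = 1.9733
L[3] = -ln(1-0.529) = -ln(0.471) = 0.7529
L[4] = -ln(0.499) = 0.6951
mean = (0.9365 + 0.1791 + 1.9733 + 0.7529 + 0.6951)/5 = 0.9074

0.9074


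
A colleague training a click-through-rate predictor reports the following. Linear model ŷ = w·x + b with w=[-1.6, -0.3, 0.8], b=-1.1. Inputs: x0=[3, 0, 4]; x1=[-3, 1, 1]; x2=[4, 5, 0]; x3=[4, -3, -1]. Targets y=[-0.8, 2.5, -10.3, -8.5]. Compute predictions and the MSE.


ŷ0 = (-1.6)·(3) + (-0.3)·(0) + (0.8)·(4) - 1.1 = -2.7
ŷ1 = (-1.6)·(-3) + (-0.3)·(1) + (0.8)·(1) - 1.1 = 4.2
ŷ2 = (-1.6)·(4) + (-0.3)·(5) + (0.8)·(0) - 1.1 = -9.0
ŷ3 = (-1.6)·(4) + (-0.3)·(-3) + (0.8)·(-1) - 1.1 = -7.4
errors² = [3.61, 2.89, 1.69, 1.21]
MSE = 9.4000/4 = 2.35

2.35


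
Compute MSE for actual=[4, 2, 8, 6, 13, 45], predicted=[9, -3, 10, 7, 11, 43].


Squared errors: (4-9)²=25, (2+ 3)²=25, (8-10)²=4, (6-7)²=1, (13-11)²=4, (45-43)²=4
Sum = 63
MSE = 63/6 = 21/2

21/2


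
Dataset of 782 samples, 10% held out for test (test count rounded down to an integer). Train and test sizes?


Test = ⌊782·10/100⌋ = 78
Train = 782 - 78 = 704

Train: 704, Test: 78


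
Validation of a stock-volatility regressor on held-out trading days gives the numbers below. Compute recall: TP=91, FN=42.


Recall = TP/(TP+FN)
= 91/(91+42)
= 91/133 = 68.42%

68.42%


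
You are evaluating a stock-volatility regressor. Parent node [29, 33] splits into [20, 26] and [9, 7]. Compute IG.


Parent = [29, 33], H_parent = 0.997
H_left = 0.9877 (n=46), H_right = 0.9887 (n=16)
H_children = (46/62)·0.9877 + (16/62)·0.9887 = 0.988
IG = 0.997 - 0.988 = 0.009

0.009


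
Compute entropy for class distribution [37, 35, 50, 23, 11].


Probabilities: [37/156, 35/156, 50/156, 23/156, 11/156] ≈ [0.2372, 0.2244, 0.3205, 0.1474, 0.0705]
H = -((37/156)·log₂(37/156) + (35/156)·log₂(35/156) + (50/156)·log₂(50/156) + (23/156)·log₂(23/156) + (11/156)·log₂(11/156))
  = 2.1792 bits

2.1792 bits


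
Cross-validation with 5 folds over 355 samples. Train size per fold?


Fold size = 355/5 = 71
Training per fold = 355 - 71 = 284

284


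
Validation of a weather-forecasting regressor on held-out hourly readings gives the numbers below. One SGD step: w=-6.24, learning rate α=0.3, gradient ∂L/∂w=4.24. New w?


w_new = w - α·∇
= -6.24 - 0.3·4.24
= -6.24 - 1.272
= -7.512

-7.512


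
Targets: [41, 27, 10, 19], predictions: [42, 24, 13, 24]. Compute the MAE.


Absolute errors: |41-42|=1, |27-24|=3, |10-13|=3, |19-24|=5
Sum = 12
MAE = 12/4 = 3

3


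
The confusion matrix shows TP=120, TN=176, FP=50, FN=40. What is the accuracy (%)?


Accuracy = (TP+TN)/(TP+TN+FP+FN)
= (120+176)/(386)
= 296/386 = 76.68%

76.68%


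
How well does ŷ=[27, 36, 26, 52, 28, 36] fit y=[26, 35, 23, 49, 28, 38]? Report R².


ȳ = 33.1667
SS_res = Σ(y-ŷ)² = 24
SS_tot = Σ(y-ȳ)² = 458.83
R² = 1 - SS_res/SS_tot = 1 - 0.0523 = 0.9477

0.9477


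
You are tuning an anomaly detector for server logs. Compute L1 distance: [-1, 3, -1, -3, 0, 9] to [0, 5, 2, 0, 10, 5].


d = |-1-0| + |3-5| + |-1-2| + |-3-0| + |0-10| + |9-5|
  = 1 + 2 + 3 + 3 + 10 + 4
  = 23

23


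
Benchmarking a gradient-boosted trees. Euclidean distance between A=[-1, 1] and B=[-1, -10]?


d = √((-1+ 1)² + (1+ 10)²)
  = √(0 + 121)
  = √121 = 11.0

11.0


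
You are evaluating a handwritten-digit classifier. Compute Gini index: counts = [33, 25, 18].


Probabilities: [33/76, 25/76, 18/76] ≈ [0.4342, 0.3289, 0.2368]
Σpᵢ² = (1089 + 625 + 324)/76² = 2038/5776
Gini = 1 - Σpᵢ² = 1 - 2038/5776 = 0.6472

0.6472


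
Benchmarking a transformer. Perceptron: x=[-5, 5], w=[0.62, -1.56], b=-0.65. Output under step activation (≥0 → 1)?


z = (-5)·(0.62) + (5)·(-1.56) - 0.65
  = -11.55
step(z) = 0 (z<0)

0


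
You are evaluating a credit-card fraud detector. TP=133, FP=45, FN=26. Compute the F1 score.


Precision = 133/178 = 0.7472
Recall = 133/159 = 0.8365
F1 = 2·P·R/(P+R) = 2·TP/(2·TP+FP+FN) = 266/(266+45+26) = 266/337 = 0.7893

0.7893


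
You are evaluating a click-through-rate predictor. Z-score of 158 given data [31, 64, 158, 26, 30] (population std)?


μ = 61.8, σ = 50.0016
z = (158 - 61.8)/50.0016 = 1.9239

1.9239


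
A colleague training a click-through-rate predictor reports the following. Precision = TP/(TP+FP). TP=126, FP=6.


Precision = TP/(TP+FP)
= 126/(126+6)
= 126/132 = 95.45%

95.45%


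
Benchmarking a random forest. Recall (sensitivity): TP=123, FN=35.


Recall = TP/(TP+FN)
= 123/(123+35)
= 123/158 = 77.85%

77.85%


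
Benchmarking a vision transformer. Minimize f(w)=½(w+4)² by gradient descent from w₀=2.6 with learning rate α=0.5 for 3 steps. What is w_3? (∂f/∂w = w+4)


step 1: grad = 2.6+4 = 6.6; w = 2.6 - 0.5·(6.6) = -0.7
step 2: grad = -0.7+4 = 3.3; w = -0.7 - 0.5·(3.3) = -2.35
step 3: grad = -2.35+4 = 1.65; w = -2.35 - 0.5·(1.65) = -3.175

-3.175


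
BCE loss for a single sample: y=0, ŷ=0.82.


BCE = -[y·ln(p) + (1-y)·ln(1-p)]
= -0 - 1·ln(1-0.82)
= -ln(0.18) = 1.7148

1.7148


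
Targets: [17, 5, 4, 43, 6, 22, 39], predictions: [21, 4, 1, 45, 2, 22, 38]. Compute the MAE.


Absolute errors: |17-21|=4, |5-4|=1, |4-1|=3, |43-45|=2, |6-2|=4, |22-22|=0, |39-38|=1
Sum = 15
MAE = 15/7 = 15/7

15/7


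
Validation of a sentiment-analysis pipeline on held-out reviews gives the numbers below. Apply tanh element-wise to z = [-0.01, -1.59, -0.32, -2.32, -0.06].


tanh(-0.01) = -0.01
tanh(-1.59) = -0.9201
tanh(-0.32) = -0.3095
tanh(-2.32) = -0.9809
tanh(-0.06) = -0.0599
result = [-0.01, -0.9201, -0.3095, -0.9809, -0.0599]

[-0.01, -0.9201, -0.3095, -0.9809, -0.0599]


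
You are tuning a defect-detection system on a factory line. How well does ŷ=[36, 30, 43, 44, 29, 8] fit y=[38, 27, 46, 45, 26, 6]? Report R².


ȳ = 31.3333
SS_res = Σ(y-ŷ)² = 36
SS_tot = Σ(y-ȳ)² = 1135.33
R² = 1 - SS_res/SS_tot = 1 - 0.0317 = 0.9683

0.9683


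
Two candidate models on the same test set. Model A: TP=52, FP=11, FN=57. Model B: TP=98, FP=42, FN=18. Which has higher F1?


Model A: P=52/63=0.8254, R=52/109=0.4771, F1=2PR/(P+R)=2TP/(2TP+FP+FN)=104/172=0.6047
Model B: P=98/140=0.7, R=98/116=0.8448, F1=2PR/(P+R)=2TP/(2TP+FP+FN)=196/256=0.7656
0.6047 < 0.7656 → Model B

Model B


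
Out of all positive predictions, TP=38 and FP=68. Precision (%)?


Precision = TP/(TP+FP)
= 38/(38+68)
= 38/106 = 35.85%

35.85%


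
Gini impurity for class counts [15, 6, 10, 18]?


Probabilities: [15/49, 6/49, 10/49, 18/49] ≈ [0.3061, 0.1224, 0.2041, 0.3673]
Σpᵢ² = (225 + 36 + 100 + 324)/49² = 685/2401
Gini = 1 - Σpᵢ² = 1 - 685/2401 = 0.7147

0.7147


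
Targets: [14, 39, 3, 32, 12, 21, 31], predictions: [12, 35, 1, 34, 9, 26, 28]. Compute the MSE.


Squared errors: (14-12)²=4, (39-35)²=16, (3-1)²=4, (32-34)²=4, (12-9)²=9, (21-26)²=25, (31-28)²=9
Sum = 71
MSE = 71/7 = 71/7

71/7


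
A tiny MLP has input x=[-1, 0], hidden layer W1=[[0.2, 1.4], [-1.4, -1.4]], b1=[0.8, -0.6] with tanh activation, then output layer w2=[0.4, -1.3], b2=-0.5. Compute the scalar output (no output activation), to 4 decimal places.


z1[0] = (0.2)·(-1) + (1.4)·(0) + 0.8 = 0.6
z1[1] = (-1.4)·(-1) + (-1.4)·(0) - 0.6 = 0.8
h = tanh(z1) = [0.537, 0.664]
output = (0.4)·(0.537) + (-1.3)·(0.664) - 0.5 = -1.1484

-1.1484


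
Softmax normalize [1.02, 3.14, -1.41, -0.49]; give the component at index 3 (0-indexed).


Exponentials: e^1.02=2.7732, e^3.14=23.1039, e^-1.41=0.2441, e^-0.49=0.6126
Sum = 26.7338
Softmax = [0.1037, 0.8642, 0.0091, 0.0229]
p[3] = 0.6126/26.7338 = 0.0229

0.0229


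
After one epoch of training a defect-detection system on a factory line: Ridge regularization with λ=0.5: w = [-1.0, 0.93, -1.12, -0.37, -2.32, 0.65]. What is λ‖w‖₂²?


‖w‖₂² = (-1.0)² + (0.93)² + (-1.12)² + (-0.37)² + (-2.32)² + (0.65)²
     = 1 + 0.8649 + 1.2544 + 0.1369 + 5.3824 + 0.4225
     = 9.0611
λ·‖w‖₂² = 0.5·9.0611 = 4.53055

4.53055


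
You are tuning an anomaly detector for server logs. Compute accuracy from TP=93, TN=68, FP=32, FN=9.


Accuracy = (TP+TN)/(TP+TN+FP+FN)
= (93+68)/(202)
= 161/202 = 79.7%

79.7%


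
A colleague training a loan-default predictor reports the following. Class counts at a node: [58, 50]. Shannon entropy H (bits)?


Probabilities: [58/108, 50/108] ≈ [0.537, 0.463]
H = -((58/108)·log₂(58/108) + (50/108)·log₂(50/108))
  = 0.996 bits

0.996 bits


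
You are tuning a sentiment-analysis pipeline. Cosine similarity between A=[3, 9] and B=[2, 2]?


A·B = 3·2 + 9·2 = 24
‖A‖ = √90 = 9.4868, ‖B‖ = √8 = 2.8284
cos = 24/(√90·√8) = 24/√720 = 0.8944

0.8944


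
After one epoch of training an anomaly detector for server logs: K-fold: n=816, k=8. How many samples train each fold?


Fold size = 816/8 = 102
Training per fold = 816 - 102 = 714

714


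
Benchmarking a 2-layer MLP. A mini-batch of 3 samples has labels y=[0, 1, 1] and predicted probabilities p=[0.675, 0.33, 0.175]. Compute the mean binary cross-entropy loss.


L[0] = -ln(1-0.675) = -ln(0.325) = 1.1239
L[1] = -ln(0.33) = 1.1087
L[2] = -ln(0.175) = 1.743
mean = (1.1239 + 1.1087 + 1.743)/3 = 1.3252

1.3252


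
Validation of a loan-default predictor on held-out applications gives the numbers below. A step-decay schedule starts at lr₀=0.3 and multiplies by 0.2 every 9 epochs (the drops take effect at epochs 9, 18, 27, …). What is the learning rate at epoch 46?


n_drops = ⌊46/9⌋ = 5
lr = 0.3·0.2^5 = 0.3·0.00032 = 0.000096

0.000096


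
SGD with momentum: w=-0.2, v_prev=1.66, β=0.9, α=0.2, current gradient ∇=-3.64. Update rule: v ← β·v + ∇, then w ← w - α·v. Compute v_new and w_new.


v_new = 0.9·1.66 - 3.64 = 1.494 - 3.64 = -2.146
w_new = -0.2 - 0.2·-2.146 = -0.2 + 0.4292 = 0.2292

v_new=-2.146, w_new=0.2292


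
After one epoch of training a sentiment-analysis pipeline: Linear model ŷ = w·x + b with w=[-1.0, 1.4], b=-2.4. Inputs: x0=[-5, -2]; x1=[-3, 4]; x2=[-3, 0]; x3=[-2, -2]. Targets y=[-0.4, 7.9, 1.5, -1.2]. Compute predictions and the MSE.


ŷ0 = (-1.0)·(-5) + (1.4)·(-2) - 2.4 = -0.2
ŷ1 = (-1.0)·(-3) + (1.4)·(4) - 2.4 = 6.2
ŷ2 = (-1.0)·(-3) + (1.4)·(0) - 2.4 = 0.6
ŷ3 = (-1.0)·(-2) + (1.4)·(-2) - 2.4 = -3.2
errors² = [0.04, 2.89, 0.81, 4.0]
MSE = 7.7400/4 = 1.935

1.935


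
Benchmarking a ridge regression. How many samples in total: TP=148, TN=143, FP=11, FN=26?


Total = TP + TN + FP + FN
= 148 + 143 + 11 + 26
= 328
(Predicted positive: 159, predicted negative: 169)

328


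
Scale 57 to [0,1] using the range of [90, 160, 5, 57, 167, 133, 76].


min=5, max=167
(57-5)/(167-5) = 52/162 = 0.321

0.321


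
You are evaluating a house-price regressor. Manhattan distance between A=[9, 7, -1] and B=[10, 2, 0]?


d = |9-10| + |7-2| + |-1-0|
  = 1 + 5 + 1
  = 7

7


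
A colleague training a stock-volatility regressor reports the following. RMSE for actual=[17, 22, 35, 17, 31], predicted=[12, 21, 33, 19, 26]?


MSE = 59/5 = 11.8
RMSE = √(59/5) = 3.4351

3.4351


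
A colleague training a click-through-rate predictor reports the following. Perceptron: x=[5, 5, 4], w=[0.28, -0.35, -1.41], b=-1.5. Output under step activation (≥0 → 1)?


z = (5)·(0.28) + (5)·(-0.35) + (4)·(-1.41) - 1.5
  = -7.49
step(z) = 0 (z<0)

0


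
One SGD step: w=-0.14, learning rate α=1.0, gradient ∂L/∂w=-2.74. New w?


w_new = w - α·∇
= -0.14 - 1.0·-2.74
= -0.14 + 2.74
= 2.6

2.6


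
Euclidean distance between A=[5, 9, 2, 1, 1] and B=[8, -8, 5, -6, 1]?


d = √((5-8)² + (9+ 8)² + (2-5)² + (1+ 6)² + (1-1)²)
  = √(9 + 289 + 9 + 49 + 0)
  = √356 = 18.868

18.868


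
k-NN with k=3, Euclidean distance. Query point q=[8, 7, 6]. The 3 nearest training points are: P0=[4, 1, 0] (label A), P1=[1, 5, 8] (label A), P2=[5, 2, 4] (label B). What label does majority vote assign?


d(q,P0) = 9.3808  (label A)
d(q,P1) = 7.5498  (label A)
d(q,P2) = 6.1644  (label B)
Votes: A=2, B=1
Majority → A

A


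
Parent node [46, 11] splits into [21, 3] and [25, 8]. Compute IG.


Parent = [46, 11], H_parent = 0.7077
H_left = 0.5436 (n=24), H_right = 0.799 (n=33)
H_children = (24/57)·0.5436 + (33/57)·0.799 = 0.6915
IG = 0.7077 - 0.6915 = 0.0162

0.0162


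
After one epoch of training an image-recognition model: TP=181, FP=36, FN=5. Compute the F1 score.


Precision = 181/217 = 0.8341
Recall = 181/186 = 0.9731
F1 = 2·P·R/(P+R) = 2·TP/(2·TP+FP+FN) = 362/(362+36+5) = 362/403 = 0.8983

0.8983


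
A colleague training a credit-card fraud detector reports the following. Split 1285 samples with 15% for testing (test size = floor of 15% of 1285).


Test = ⌊1285·15/100⌋ = 192
Train = 1285 - 192 = 1093

Train: 1093, Test: 192


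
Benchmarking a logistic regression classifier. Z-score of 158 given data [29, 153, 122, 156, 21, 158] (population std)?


μ = 106.5, σ = 58.9088
z = (158 - 106.5)/58.9088 = 0.8742

0.8742


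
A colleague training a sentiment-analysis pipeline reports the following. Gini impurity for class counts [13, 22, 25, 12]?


Probabilities: [13/72, 22/72, 25/72, 12/72] ≈ [0.1806, 0.3056, 0.3472, 0.1667]
Σpᵢ² = (169 + 484 + 625 + 144)/72² = 1422/5184
Gini = 1 - Σpᵢ² = 1 - 1422/5184 = 0.7257

0.7257


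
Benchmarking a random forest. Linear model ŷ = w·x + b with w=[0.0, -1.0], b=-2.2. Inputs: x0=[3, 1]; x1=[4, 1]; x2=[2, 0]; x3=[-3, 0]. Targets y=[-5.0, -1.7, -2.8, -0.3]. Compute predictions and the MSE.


ŷ0 = (0.0)·(3) + (-1.0)·(1) - 2.2 = -3.2
ŷ1 = (0.0)·(4) + (-1.0)·(1) - 2.2 = -3.2
ŷ2 = (0.0)·(2) + (-1.0)·(0) - 2.2 = -2.2
ŷ3 = (0.0)·(-3) + (-1.0)·(0) - 2.2 = -2.2
errors² = [3.24, 2.25, 0.36, 3.61]
MSE = 9.4600/4 = 2.365

2.365


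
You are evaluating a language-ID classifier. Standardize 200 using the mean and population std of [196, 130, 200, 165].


μ = 172.75, σ = 28.1547
z = (200 - 172.75)/28.1547 = 0.9679

0.9679


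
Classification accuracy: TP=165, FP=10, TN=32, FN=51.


Accuracy = (TP+TN)/(TP+TN+FP+FN)
= (165+32)/(258)
= 197/258 = 76.36%

76.36%


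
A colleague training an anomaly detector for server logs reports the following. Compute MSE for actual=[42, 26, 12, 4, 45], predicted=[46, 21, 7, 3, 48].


Squared errors: (42-46)²=16, (26-21)²=25, (12-7)²=25, (4-3)²=1, (45-48)²=9
Sum = 76
MSE = 76/5 = 76/5

76/5


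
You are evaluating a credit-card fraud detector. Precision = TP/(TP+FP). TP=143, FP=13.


Precision = TP/(TP+FP)
= 143/(143+13)
= 143/156 = 91.67%

91.67%


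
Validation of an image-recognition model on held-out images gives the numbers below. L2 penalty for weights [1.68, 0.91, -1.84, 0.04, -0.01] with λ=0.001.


‖w‖₂² = (1.68)² + (0.91)² + (-1.84)² + (0.04)² + (-0.01)²
     = 2.8224 + 0.8281 + 3.3856 + 0.0016 + 0.0001
     = 7.0378
λ·‖w‖₂² = 0.001·7.0378 = 0.007038

0.007038


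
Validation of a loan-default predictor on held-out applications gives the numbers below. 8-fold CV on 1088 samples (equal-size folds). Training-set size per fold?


Fold size = 1088/8 = 136
Training per fold = 1088 - 136 = 952

952


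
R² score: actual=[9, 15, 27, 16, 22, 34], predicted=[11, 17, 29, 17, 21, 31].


ȳ = 20.5
SS_res = Σ(y-ŷ)² = 23
SS_tot = Σ(y-ȳ)² = 409.5
R² = 1 - SS_res/SS_tot = 1 - 0.0562 = 0.9438

0.9438


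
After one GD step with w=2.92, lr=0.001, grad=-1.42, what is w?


w_new = w - α·∇
= 2.92 - 0.001·-1.42
= 2.92 + 0.00142
= 2.92142

2.92142


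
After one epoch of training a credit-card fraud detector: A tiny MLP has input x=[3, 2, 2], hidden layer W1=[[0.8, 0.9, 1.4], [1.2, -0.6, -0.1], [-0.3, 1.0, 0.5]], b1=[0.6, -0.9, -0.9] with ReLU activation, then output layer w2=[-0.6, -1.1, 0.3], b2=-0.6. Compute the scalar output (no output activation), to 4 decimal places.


z1[0] = (0.8)·(3) + (0.9)·(2) + (1.4)·(2) + 0.6 = 7.6
z1[1] = (1.2)·(3) + (-0.6)·(2) + (-0.1)·(2) - 0.9 = 1.3
z1[2] = (-0.3)·(3) + (1.0)·(2) + (0.5)·(2) - 0.9 = 1.2
h = ReLU(z1) = [7.6, 1.3, 1.2]
output = (-0.6)·(7.6) + (-1.1)·(1.3) + (0.3)·(1.2) - 0.6 = -6.23

-6.23


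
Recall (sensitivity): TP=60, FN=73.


Recall = TP/(TP+FN)
= 60/(60+73)
= 60/133 = 45.11%

45.11%


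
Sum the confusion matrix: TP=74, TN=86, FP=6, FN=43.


Total = TP + TN + FP + FN
= 74 + 86 + 6 + 43
= 209
(Predicted positive: 80, predicted negative: 129)

209


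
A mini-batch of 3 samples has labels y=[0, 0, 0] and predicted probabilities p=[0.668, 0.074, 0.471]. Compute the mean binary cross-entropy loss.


L[0] = -ln(1-0.668) = -ln(0.332) = 1.1026
L[1] = -ln(1-0.074) = -ln(0.926) = 0.0769
L[2] = -ln(1-0.471) = -ln(0.529) = 0.6368
mean = (1.1026 + 0.0769 + 0.6368)/3 = 0.6054

0.6054


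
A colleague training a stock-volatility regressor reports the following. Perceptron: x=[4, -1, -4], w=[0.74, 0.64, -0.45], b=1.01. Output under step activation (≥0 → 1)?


z = (4)·(0.74) + (-1)·(0.64) + (-4)·(-0.45) + 1.01
  = 5.13
step(z) = 1 (z≥0)

1


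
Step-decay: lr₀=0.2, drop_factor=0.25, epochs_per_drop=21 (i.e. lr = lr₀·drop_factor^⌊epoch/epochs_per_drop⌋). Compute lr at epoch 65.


n_drops = ⌊65/21⌋ = 3
lr = 0.2·0.25^3 = 0.2·0.015625 = 0.003125

0.003125


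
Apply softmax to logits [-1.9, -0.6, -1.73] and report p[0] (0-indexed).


Exponentials: e^-1.9=0.1496, e^-0.6=0.5488, e^-1.73=0.1773
Sum = 0.8757
Softmax = [0.1708, 0.6267, 0.2025]
p[0] = 0.1496/0.8757 = 0.1708

0.1708


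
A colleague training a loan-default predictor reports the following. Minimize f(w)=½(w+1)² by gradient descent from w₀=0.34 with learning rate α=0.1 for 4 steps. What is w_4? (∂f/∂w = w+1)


step 1: grad = 0.34+1 = 1.34; w = 0.34 - 0.1·(1.34) = 0.206
step 2: grad = 0.206+1 = 1.206; w = 0.206 - 0.1·(1.206) = 0.0854
step 3: grad = 0.0854+1 = 1.0854; w = 0.0854 - 0.1·(1.0854) = -0.02314
step 4: grad = -0.02314+1 = 0.97686; w = -0.02314 - 0.1·(0.97686) = -0.120826

-0.120826


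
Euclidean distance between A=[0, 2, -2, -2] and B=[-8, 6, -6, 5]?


d = √((0+ 8)² + (2-6)² + (-2+ 6)² + (-2-5)²)
  = √(64 + 16 + 16 + 49)
  = √145 = 12.0416

12.0416


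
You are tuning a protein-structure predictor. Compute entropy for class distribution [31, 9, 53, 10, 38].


Probabilities: [31/141, 9/141, 53/141, 10/141, 38/141] ≈ [0.2199, 0.0638, 0.3759, 0.0709, 0.2695]
H = -((31/141)·log₂(31/141) + (9/141)·log₂(9/141) + (53/141)·log₂(53/141) + (10/141)·log₂(10/141) + (38/141)·log₂(38/141))
  = 2.045 bits

2.045 bits


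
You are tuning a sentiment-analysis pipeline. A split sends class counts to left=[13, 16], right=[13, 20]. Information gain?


Parent = [26, 36], H_parent = 0.9812
H_left = 0.9923 (n=29), H_right = 0.9673 (n=33)
H_children = (29/62)·0.9923 + (33/62)·0.9673 = 0.979
IG = 0.9812 - 0.979 = 0.0022

0.0022


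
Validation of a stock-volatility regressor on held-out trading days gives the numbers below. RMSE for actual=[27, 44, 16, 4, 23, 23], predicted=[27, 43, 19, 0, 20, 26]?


MSE = 44/6 = 7.3333
RMSE = √(44/6) = 2.708

2.708


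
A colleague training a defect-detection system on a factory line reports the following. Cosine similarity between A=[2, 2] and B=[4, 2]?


A·B = 2·4 + 2·2 = 12
‖A‖ = √8 = 2.8284, ‖B‖ = √20 = 4.4721
cos = 12/(√8·√20) = 12/√160 = 0.9487

0.9487


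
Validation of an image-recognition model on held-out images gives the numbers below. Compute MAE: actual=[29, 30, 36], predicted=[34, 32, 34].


Absolute errors: |29-34|=5, |30-32|=2, |36-34|=2
Sum = 9
MAE = 9/3 = 3

3


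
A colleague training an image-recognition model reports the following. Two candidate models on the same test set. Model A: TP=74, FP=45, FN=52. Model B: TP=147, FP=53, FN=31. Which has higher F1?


Model A: P=74/119=0.6218, R=74/126=0.5873, F1=2PR/(P+R)=2TP/(2TP+FP+FN)=148/245=0.6041
Model B: P=147/200=0.735, R=147/178=0.8258, F1=2PR/(P+R)=2TP/(2TP+FP+FN)=294/378=0.7778
0.6041 < 0.7778 → Model B

Model B


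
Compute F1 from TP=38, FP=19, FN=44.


Precision = 38/57 = 0.6667
Recall = 38/82 = 0.4634
F1 = 2·P·R/(P+R) = 2·TP/(2·TP+FP+FN) = 76/(76+19+44) = 76/139 = 0.5468

0.5468


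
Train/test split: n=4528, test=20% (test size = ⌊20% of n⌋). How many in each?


Test = ⌊4528·20/100⌋ = 905
Train = 4528 - 905 = 3623

Train: 3623, Test: 905


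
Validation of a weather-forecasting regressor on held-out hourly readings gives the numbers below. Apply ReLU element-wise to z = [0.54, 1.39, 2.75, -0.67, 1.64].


ReLU(0.54) = max(0, 0.54) = 0.54
ReLU(1.39) = max(0, 1.39) = 1.39
ReLU(2.75) = max(0, 2.75) = 2.75
ReLU(-0.67) = max(0, -0.67) = 0.0
ReLU(1.64) = max(0, 1.64) = 1.64
result = [0.54, 1.39, 2.75, 0.0, 1.64]

[0.54, 1.39, 2.75, 0.0, 1.64]


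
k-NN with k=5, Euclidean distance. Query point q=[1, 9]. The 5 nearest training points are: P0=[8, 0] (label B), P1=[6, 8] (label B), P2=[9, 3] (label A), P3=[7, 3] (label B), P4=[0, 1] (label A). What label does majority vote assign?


d(q,P0) = 11.4018  (label B)
d(q,P1) = 5.099  (label B)
d(q,P2) = 10.0  (label A)
d(q,P3) = 8.4853  (label B)
d(q,P4) = 8.0623  (label A)
Votes: A=2, B=3
Majority → B

B
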